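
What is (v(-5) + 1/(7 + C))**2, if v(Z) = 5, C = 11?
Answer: 8281/324 ≈ 25.559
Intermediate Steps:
(v(-5) + 1/(7 + C))**2 = (5 + 1/(7 + 11))**2 = (5 + 1/18)**2 = (91/18)**2 = 8281/324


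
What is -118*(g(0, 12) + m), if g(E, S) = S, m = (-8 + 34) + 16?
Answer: -6372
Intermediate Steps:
m = 42 (m = 26 + 16 = 42)
-118*(g(0, 12) + m) = -118*(12 + 42) = -118*54 = -6372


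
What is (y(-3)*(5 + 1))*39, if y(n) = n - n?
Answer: 0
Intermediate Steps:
y(n) = 0
(y(-3)*(5 + 1))*39 = (0*(5 + 1))*39 = (0*6)*39 = 0*39 = 0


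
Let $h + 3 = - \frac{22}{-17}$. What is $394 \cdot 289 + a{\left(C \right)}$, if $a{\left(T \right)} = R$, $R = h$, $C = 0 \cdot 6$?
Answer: $\frac{1935693}{17} \approx 1.1386 \cdot 10^{5}$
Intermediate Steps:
$h = - \frac{29}{17}$ ($h = -3 - \frac{22}{-17} = -3 - - \frac{22}{17} = -3 + \frac{22}{17} = - \frac{29}{17} \approx -1.7059$)
$C = 0$
$R = - \frac{29}{17} \approx -1.7059$
$a{\left(T \right)} = - \frac{29}{17}$
$394 \cdot 289 + a{\left(C \right)} = 394 \cdot 289 - \frac{29}{17} = 113866 - \frac{29}{17} = \frac{1935693}{17}$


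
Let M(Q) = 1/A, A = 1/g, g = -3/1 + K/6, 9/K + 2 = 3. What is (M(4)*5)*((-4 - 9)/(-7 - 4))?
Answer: -195/22 ≈ -8.8636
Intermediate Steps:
K = 9 (K = 9/(-2 + 3) = 9/1 = 9*1 = 9)
g = -3/2 (g = -3/1 + 9/6 = -3*1 + 9*(1/6) = -3 + 3/2 = -3/2 ≈ -1.5000)
A = -2/3 (A = 1/(-3/2) = -2/3 ≈ -0.66667)
M(Q) = -3/2 (M(Q) = 1/(-2/3) = -3/2)
(M(4)*5)*((-4 - 9)/(-7 - 4)) = (-3/2*5)*((-4 - 9)/(-7 - 4)) = -(-195)/(2*(-11)) = -(-195)*(-1)/(2*11) = -15/2*13/11 = -195/22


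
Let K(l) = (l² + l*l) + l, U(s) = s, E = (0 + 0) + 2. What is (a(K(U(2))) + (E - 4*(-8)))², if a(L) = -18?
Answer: 256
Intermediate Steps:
E = 2 (E = 0 + 2 = 2)
K(l) = l + 2*l² (K(l) = (l² + l²) + l = 2*l² + l = l + 2*l²)
(a(K(U(2))) + (E - 4*(-8)))² = (-18 + (2 - 4*(-8)))² = (-18 + (2 + 32))² = (-18 + 34)² = 16² = 256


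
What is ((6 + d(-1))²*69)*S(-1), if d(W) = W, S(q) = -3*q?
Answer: 5175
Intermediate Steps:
((6 + d(-1))²*69)*S(-1) = ((6 - 1)²*69)*(-3*(-1)) = (5²*69)*3 = (25*69)*3 = 1725*3 = 5175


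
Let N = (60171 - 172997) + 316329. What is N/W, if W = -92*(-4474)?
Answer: 203503/411608 ≈ 0.49441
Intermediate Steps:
W = 411608
N = 203503 (N = -112826 + 316329 = 203503)
N/W = 203503/411608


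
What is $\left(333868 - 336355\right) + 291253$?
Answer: $288766$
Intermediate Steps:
$\left(333868 - 336355\right) + 291253 = -2487 + 291253 = 288766$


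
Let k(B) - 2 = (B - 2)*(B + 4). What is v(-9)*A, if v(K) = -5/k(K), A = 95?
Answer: -25/3 ≈ -8.3333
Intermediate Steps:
k(B) = 2 + (-2 + B)*(4 + B) (k(B) = 2 + (B - 2)*(B + 4) = 2 + (-2 + B)*(4 + B))
v(K) = -5/(-6 + K² + 2*K)
v(-9)*A = -5/(-6 + (-9)² + 2*(-9))*95 = -5/(-6 + 81 - 18)*95 = -5/57*95 = -25/3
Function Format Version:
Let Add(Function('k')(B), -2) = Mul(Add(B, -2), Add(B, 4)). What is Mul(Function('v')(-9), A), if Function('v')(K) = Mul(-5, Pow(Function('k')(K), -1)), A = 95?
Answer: Rational(-25, 3) ≈ -8.3333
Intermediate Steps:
Function('k')(B) = Add(2, Mul(Add(-2, B), Add(4, B))) (Function('k')(B) = Add(2, Mul(Add(B, -2), Add(B, 4))) = Add(2, Mul(Add(-2, B), Add(4, B))))
Function('v')(K) = Mul(-5, Pow(Add(-6, Pow(K, 2), Mul(2, K)), -1))
Mul(Function('v')(-9), A) = Mul(Mul(-5, Pow(Add(-6, Pow(-9, 2), Mul(2, -9)), -1)), 95) = Mul(Mul(-5, Pow(Add(-6, 81, -18), -1)), 95) = Mul(Mul(-5, Pow(57, -1)), 95) = Mul(Mul(-5, Rational(1, 57)), 95) = Mul(Rational(-5, 57), 95) = Rational(-25, 3)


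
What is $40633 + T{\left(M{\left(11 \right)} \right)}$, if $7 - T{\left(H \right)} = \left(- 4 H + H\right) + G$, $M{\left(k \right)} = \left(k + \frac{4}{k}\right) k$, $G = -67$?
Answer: $41082$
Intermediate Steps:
$M{\left(k \right)} = k \left(k + \frac{4}{k}\right)$
$T{\left(H \right)} = 74 + 3 H$ ($T{\left(H \right)} = 7 - \left(\left(- 4 H + H\right) - 67\right) = 7 - \left(- 3 H - 67\right) = 7 - \left(-67 - 3 H\right) = 7 + \left(67 + 3 H\right) = 74 + 3 H$)
$40633 + T{\left(M{\left(11 \right)} \right)} = 40633 + \left(74 + 3 \left(4 + 11^{2}\right)\right) = 40633 + \left(74 + 3 \left(4 + 121\right)\right) = 40633 + \left(74 + 3 \cdot 125\right) = 40633 + \left(74 + 375\right) = 40633 + 449 = 41082$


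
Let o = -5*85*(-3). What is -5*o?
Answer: -6375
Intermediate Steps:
o = 1275 (o = -425*(-3) = 1275)
-5*o = -5*1275 = -6375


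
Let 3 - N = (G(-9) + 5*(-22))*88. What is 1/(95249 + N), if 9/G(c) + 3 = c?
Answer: 1/104998 ≈ 9.5240e-6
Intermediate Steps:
G(c) = 9/(-3 + c)
N = 9749 (N = 3 - (9/(-3 - 9) + 5*(-22))*88 = 3 - (9/(-12) - 110)*88 = 3 - (9*(-1/12) - 110)*88 = 3 - (-¾ - 110)*88 = 3 - (-443)*88/4 = 3 - 1*(-9746) = 3 + 9746 = 9749)
1/(95249 + N) = 1/(95249 + 9749) = 1/104998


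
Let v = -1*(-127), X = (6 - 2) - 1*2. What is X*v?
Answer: 254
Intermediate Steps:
X = 2 (X = 4 - 2 = 2)
v = 127
X*v = 2*127 = 254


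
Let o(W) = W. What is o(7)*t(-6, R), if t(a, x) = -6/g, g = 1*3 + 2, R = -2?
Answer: -42/5 ≈ -8.4000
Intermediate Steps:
g = 5 (g = 3 + 2 = 5)
t(a, x) = -6/5
o(7)*t(-6, R) = 7*(-6/5) = -42/5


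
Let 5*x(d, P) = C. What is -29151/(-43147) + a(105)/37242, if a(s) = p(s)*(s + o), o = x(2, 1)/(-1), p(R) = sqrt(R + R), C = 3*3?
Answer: 29151/43147 + 86*sqrt(210)/31035 ≈ 0.71578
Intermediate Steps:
C = 9
x(d, P) = 9/5 (x(d, P) = (1/5)*9 = 9/5)
p(R) = sqrt(2)*sqrt(R) (p(R) = sqrt(2*R) = sqrt(2)*sqrt(R))
o = -9/5 (o = (9/5)/(-1) = (9/5)*(-1) = -9/5 ≈ -1.8000)
a(s) = sqrt(2)*sqrt(s)*(-9/5 + s) (a(s) = (sqrt(2)*sqrt(s))*(s - 9/5) = (sqrt(2)*sqrt(s))*(-9/5 + s) = sqrt(2)*sqrt(s)*(-9/5 + s))
-29151/(-43147) + a(105)/37242 = -29151/(-43147) + (sqrt(2)*sqrt(105)*(-9/5 + 105))/37242 = -29151*(-1/43147) + (sqrt(2)*sqrt(105)*(516/5))*(1/37242) = 29151/43147 + (516*sqrt(210)/5)*(1/37242) = 29151/43147 + 86*sqrt(210)/31035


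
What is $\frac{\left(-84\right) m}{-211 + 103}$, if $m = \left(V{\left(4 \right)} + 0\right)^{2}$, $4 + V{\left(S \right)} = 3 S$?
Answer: $\frac{448}{9} \approx 49.778$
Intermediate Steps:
$V{\left(S \right)} = -4 + 3 S$
$m = 64$ ($m = \left(\left(-4 + 3 \cdot 4\right) + 0\right)^{2} = \left(\left(-4 + 12\right) + 0\right)^{2} = \left(8 + 0\right)^{2} = 8^{2} = 64$)
$\frac{\left(-84\right) m}{-211 + 103} = \frac{\left(-84\right) 64}{-211 + 103} = - \frac{5376}{-108} = \left(-5376\right) \left(- \frac{1}{108}\right) = \frac{448}{9}$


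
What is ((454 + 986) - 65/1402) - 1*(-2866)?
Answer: 6036947/1402 ≈ 4306.0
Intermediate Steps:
((454 + 986) - 65/1402) - 1*(-2866) = (1440 - 65*1/1402) + 2866 = (1440 - 65/1402) + 2866 = 2018815/1402 + 2866 = 6036947/1402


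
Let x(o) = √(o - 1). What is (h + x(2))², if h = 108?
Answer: 11881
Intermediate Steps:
x(o) = √(-1 + o)
(h + x(2))² = (108 + √(-1 + 2))² = (108 + √1)² = (108 + 1)² = 109² = 11881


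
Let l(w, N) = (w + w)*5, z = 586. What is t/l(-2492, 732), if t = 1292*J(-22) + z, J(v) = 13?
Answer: -8691/12460 ≈ -0.69751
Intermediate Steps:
l(w, N) = 10*w (l(w, N) = (2*w)*5 = 10*w)
t = 17382 (t = 1292*13 + 586 = 16796 + 586 = 17382)
t/l(-2492, 732) = 17382/((10*(-2492))) = 17382/(-24920) = 17382*(-1/24920) = -8691/12460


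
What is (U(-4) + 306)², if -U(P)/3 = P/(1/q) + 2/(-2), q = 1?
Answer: 103041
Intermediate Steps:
U(P) = 3 - 3*P (U(P) = -3*(P/(1/1) + 2/(-2)) = -3*(P/1 + 2*(-½)) = -3*(P*1 - 1) = -3*(P - 1) = -3*(-1 + P) = 3 - 3*P)
(U(-4) + 306)² = ((3 - 3*(-4)) + 306)² = ((3 + 12) + 306)² = (15 + 306)² = 321² = 103041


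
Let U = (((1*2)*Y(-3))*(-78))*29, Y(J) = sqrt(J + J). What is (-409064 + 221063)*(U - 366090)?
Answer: 68825286090 + 850516524*I*sqrt(6) ≈ 6.8825e+10 + 2.0833e+9*I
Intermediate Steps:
Y(J) = sqrt(2)*sqrt(J) (Y(J) = sqrt(2*J) = sqrt(2)*sqrt(J))
U = -4524*I*sqrt(6) (U = (((1*2)*(sqrt(2)*sqrt(-3)))*(-78))*29 = ((2*(sqrt(2)*(I*sqrt(3))))*(-78))*29 = ((2*(I*sqrt(6)))*(-78))*29 = ((2*I*sqrt(6))*(-78))*29 = -156*I*sqrt(6)*29 = -4524*I*sqrt(6) ≈ -11081.0*I)
(-409064 + 221063)*(U - 366090) = (-409064 + 221063)*(-4524*I*sqrt(6) - 366090) = -188001*(-366090 - 4524*I*sqrt(6)) = 68825286090 + 850516524*I*sqrt(6)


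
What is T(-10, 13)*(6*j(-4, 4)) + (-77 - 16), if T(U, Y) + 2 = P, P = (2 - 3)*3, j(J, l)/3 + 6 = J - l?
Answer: 1167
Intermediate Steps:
j(J, l) = -18 - 3*l + 3*J (j(J, l) = -18 + 3*(J - l) = -18 + (-3*l + 3*J) = -18 - 3*l + 3*J)
P = -3 (P = -1*3 = -3)
T(U, Y) = -5 (T(U, Y) = -2 - 3 = -5)
T(-10, 13)*(6*j(-4, 4)) + (-77 - 16) = -30*(-18 - 3*4 + 3*(-4)) + (-77 - 16) = -30*(-18 - 12 - 12) - 93 = -30*(-42) - 93 = -5*(-252) - 93 = 1260 - 93 = 1167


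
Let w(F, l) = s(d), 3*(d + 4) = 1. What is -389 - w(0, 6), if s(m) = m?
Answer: -1156/3 ≈ -385.33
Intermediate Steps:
d = -11/3 (d = -4 + (1/3)*1 = -4 + 1/3 = -11/3 ≈ -3.6667)
w(F, l) = -11/3
-389 - w(0, 6) = -389 - 1*(-11/3) = -389 + 11/3 = -1156/3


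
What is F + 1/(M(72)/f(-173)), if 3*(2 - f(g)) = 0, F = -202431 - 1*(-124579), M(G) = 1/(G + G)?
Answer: -77564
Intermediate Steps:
M(G) = 1/(2*G)
F = -77852 (F = -202431 + 124579 = -77852)
f(g) = 2 (f(g) = 2 - ⅓*0 = 2 + 0 = 2)
F + 1/(M(72)/f(-173)) = -77852 + 1/(((½)/72)/2) = -77852 + 1/(((½)*(1/72))*(½)) = -77852 + 1/((1/144)*(½)) = -77852 + 1/(1/288) = -77852 + 288 = -77564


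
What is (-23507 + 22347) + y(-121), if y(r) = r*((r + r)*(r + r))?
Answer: -7087404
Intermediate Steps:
y(r) = 4*r**3 (y(r) = r*((2*r)*(2*r)) = r*(4*r**2) = 4*r**3)
(-23507 + 22347) + y(-121) = (-23507 + 22347) + 4*(-121)**3 = -1160 + 4*(-1771561) = -1160 - 7086244 = -7087404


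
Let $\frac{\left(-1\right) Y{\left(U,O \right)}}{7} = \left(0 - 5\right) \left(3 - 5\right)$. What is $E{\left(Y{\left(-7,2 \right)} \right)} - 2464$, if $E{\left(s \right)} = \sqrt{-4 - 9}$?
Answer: $-2464 + i \sqrt{13} \approx -2464.0 + 3.6056 i$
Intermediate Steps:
$Y{\left(U,O \right)} = -70$ ($Y{\left(U,O \right)} = - 7 \left(0 - 5\right) \left(3 - 5\right) = - 7 \left(\left(-5\right) \left(-2\right)\right) = \left(-7\right) 10 = -70$)
$E{\left(s \right)} = i \sqrt{13}$ ($E{\left(s \right)} = \sqrt{-13} = i \sqrt{13}$)
$E{\left(Y{\left(-7,2 \right)} \right)} - 2464 = i \sqrt{13} - 2464 = -2464 + i \sqrt{13}$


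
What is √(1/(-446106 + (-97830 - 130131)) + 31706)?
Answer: √14406138556750167/674067 ≈ 178.06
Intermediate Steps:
√(1/(-446106 + (-97830 - 130131)) + 31706) = √(1/(-446106 - 227961) + 31706) = √(1/(-674067) + 31706) = √(-1/674067 + 31706) = √(21371968301/674067) = √14406138556750167/674067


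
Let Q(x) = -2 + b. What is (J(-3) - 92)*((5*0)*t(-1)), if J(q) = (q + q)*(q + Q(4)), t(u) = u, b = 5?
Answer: 0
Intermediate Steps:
Q(x) = 3 (Q(x) = -2 + 5 = 3)
J(q) = 2*q*(3 + q) (J(q) = (q + q)*(q + 3) = (2*q)*(3 + q) = 2*q*(3 + q))
(J(-3) - 92)*((5*0)*t(-1)) = (2*(-3)*(3 - 3) - 92)*((5*0)*(-1)) = (2*(-3)*0 - 92)*(0*(-1)) = (0 - 92)*0 = -92*0 = 0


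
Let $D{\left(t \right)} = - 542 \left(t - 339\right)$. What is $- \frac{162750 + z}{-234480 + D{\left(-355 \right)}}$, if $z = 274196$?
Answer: $- \frac{218473}{70834} \approx -3.0843$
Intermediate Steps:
$D{\left(t \right)} = 183738 - 542 t$ ($D{\left(t \right)} = - 542 \left(-339 + t\right) = 183738 - 542 t$)
$- \frac{162750 + z}{-234480 + D{\left(-355 \right)}} = - \frac{162750 + 274196}{-234480 + \left(183738 - -192410\right)} = - \frac{436946}{-234480 + \left(183738 + 192410\right)} = - \frac{436946}{-234480 + 376148} = - \frac{436946}{141668} = \left(-1\right) \frac{218473}{70834} = - \frac{218473}{70834}$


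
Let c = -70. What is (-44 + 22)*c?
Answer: 1540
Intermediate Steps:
(-44 + 22)*c = (-44 + 22)*(-70) = -22*(-70) = 1540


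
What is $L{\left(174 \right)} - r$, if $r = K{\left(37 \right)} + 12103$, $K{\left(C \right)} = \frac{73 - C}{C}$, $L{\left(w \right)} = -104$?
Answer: $- \frac{451695}{37} \approx -12208.0$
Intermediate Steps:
$K{\left(C \right)} = \frac{73 - C}{C}$
$r = \frac{447847}{37}$ ($r = \frac{73 - 37}{37} + 12103 = \frac{1}{37} \cdot 36 + 12103 = \frac{36}{37} + 12103 = \frac{447847}{37} \approx 12104.0$)
$L{\left(174 \right)} - r = -104 - \frac{447847}{37} = - \frac{451695}{37}$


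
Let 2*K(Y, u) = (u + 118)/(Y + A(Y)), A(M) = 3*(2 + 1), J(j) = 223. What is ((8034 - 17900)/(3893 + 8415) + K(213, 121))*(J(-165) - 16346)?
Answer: 5799813929/1366188 ≈ 4245.3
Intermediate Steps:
A(M) = 9 (A(M) = 3*3 = 9)
K(Y, u) = (118 + u)/(2*(9 + Y)) (K(Y, u) = ((u + 118)/(Y + 9))/2 = ((118 + u)/(9 + Y))/2 = (118 + u)/(2*(9 + Y)))
((8034 - 17900)/(3893 + 8415) + K(213, 121))*(J(-165) - 16346) = ((8034 - 17900)/(3893 + 8415) + (118 + 121)/(2*(9 + 213)))*(223 - 16346) = (-9866/12308 + (1/2)*239/222)*(-16123) = (-9866*1/12308 + (1/2)*(1/222)*239)*(-16123) = (-4933/6154 + 239/444)*(-16123) = -359723/1366188*(-16123) = 5799813929/1366188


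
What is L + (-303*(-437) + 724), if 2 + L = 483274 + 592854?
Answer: 1209261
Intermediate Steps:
L = 1076126 (L = -2 + (483274 + 592854) = -2 + 1076128 = 1076126)
L + (-303*(-437) + 724) = 1076126 + (-303*(-437) + 724) = 1076126 + (132411 + 724) = 1076126 + 133135 = 1209261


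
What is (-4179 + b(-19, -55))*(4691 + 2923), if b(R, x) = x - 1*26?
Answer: -32435640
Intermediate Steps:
b(R, x) = -26 + x (b(R, x) = x - 26 = -26 + x)
(-4179 + b(-19, -55))*(4691 + 2923) = (-4179 + (-26 - 55))*(4691 + 2923) = (-4179 - 81)*7614 = -4260*7614 = -32435640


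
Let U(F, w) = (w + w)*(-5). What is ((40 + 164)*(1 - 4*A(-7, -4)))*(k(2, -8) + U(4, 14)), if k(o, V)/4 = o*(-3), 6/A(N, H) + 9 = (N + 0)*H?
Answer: 167280/19 ≈ 8804.2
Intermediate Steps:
A(N, H) = 6/(-9 + H*N) (A(N, H) = 6/(-9 + (N + 0)*H) = 6/(-9 + N*H) = 6/(-9 + H*N))
k(o, V) = -12*o (k(o, V) = 4*(o*(-3)) = 4*(-3*o) = -12*o)
U(F, w) = -10*w (U(F, w) = (2*w)*(-5) = -10*w)
((40 + 164)*(1 - 4*A(-7, -4)))*(k(2, -8) + U(4, 14)) = ((40 + 164)*(1 - 24/(-9 - 4*(-7))))*(-12*2 - 10*14) = (204*(1 - 24/(-9 + 28)))*(-24 - 140) = (204*(1 - 24/19))*(-164) = (204*(-5/19))*(-164) = -1020/19*(-164) = 167280/19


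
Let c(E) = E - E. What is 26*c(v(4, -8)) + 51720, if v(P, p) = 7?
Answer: 51720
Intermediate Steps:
c(E) = 0
26*c(v(4, -8)) + 51720 = 26*0 + 51720 = 0 + 51720 = 51720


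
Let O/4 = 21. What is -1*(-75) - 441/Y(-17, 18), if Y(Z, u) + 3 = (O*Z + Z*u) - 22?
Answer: 132366/1759 ≈ 75.251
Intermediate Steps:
O = 84 (O = 4*21 = 84)
Y(Z, u) = -25 + 84*Z + Z*u (Y(Z, u) = -3 + ((84*Z + Z*u) - 22) = -3 + (-22 + 84*Z + Z*u) = -25 + 84*Z + Z*u)
-1*(-75) - 441/Y(-17, 18) = -1*(-75) - 441/(-25 + 84*(-17) - 17*18) = 75 - 441/(-25 - 1428 - 306) = 75 - 441/(-1759) = 75 - 441*(-1/1759) = 75 + 441/1759 = 132366/1759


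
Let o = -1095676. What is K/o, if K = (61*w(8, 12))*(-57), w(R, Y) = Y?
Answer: 10431/273919 ≈ 0.038081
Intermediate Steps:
K = -41724 (K = (61*12)*(-57) = 732*(-57) = -41724)
K/o = -41724/(-1095676) = -41724*(-1/1095676) = 10431/273919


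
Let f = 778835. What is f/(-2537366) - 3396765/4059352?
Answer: -5890200717955/5150030873416 ≈ -1.1437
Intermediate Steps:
f/(-2537366) - 3396765/4059352 = 778835/(-2537366) - 3396765/4059352 = 778835*(-1/2537366) - 3396765*1/4059352 = -778835/2537366 - 3396765/4059352 = -5890200717955/5150030873416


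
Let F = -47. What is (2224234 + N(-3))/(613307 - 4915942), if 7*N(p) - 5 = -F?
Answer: -3113938/6023689 ≈ -0.51695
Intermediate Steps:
N(p) = 52/7 (N(p) = 5/7 + (-1*(-47))/7 = 5/7 + (1/7)*47 = 5/7 + 47/7 = 52/7)
(2224234 + N(-3))/(613307 - 4915942) = (2224234 + 52/7)/(613307 - 4915942) = (15569690/7)/(-4302635) = (15569690/7)*(-1/4302635) = -3113938/6023689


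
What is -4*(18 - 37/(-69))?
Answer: -5116/69 ≈ -74.145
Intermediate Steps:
-4*(18 - 37/(-69)) = -4*(18 - 37*(-1/69)) = -4*(18 + 37/69) = -4*1279/69 = -5116/69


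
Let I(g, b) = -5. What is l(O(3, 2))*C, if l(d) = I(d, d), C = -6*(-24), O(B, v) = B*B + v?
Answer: -720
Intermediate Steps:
O(B, v) = v + B² (O(B, v) = B² + v = v + B²)
C = 144
l(d) = -5
l(O(3, 2))*C = -5*144 = -720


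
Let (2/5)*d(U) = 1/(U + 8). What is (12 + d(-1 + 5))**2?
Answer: 85849/576 ≈ 149.04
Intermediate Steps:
d(U) = 5/(2*(8 + U)) (d(U) = 5/(2*(U + 8)) = 5/(2*(8 + U)))
(12 + d(-1 + 5))**2 = (12 + 5/(2*(8 + (-1 + 5))))**2 = (12 + 5/(2*(8 + 4)))**2 = (12 + (5/2)/12)**2 = (12 + (5/2)*(1/12))**2 = (12 + 5/24)**2 = (293/24)**2 = 85849/576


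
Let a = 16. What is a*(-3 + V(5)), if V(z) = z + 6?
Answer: 128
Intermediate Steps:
V(z) = 6 + z
a*(-3 + V(5)) = 16*(-3 + (6 + 5)) = 16*(-3 + 11) = 16*8 = 128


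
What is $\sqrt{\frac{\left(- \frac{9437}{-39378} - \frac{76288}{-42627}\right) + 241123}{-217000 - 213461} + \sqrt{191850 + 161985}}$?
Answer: $\frac{\sqrt{-4952681542585923048990334 + 26524864576140805522876332 \sqrt{39315}}}{2973486425962} \approx 24.378$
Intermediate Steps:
$\sqrt{\frac{\left(- \frac{9437}{-39378} - \frac{76288}{-42627}\right) + 241123}{-217000 - 213461} + \sqrt{191850 + 161985}} = \sqrt{\frac{\left(\left(-9437\right) \left(- \frac{1}{39378}\right) - - \frac{76288}{42627}\right) + 241123}{-430461} + \sqrt{353835}} = \sqrt{\left(\left(\frac{9437}{39378} + \frac{76288}{42627}\right) + 241123\right) \left(- \frac{1}{430461}\right) + 3 \sqrt{39315}} = \sqrt{\left(\frac{378482207}{186507334} + 241123\right) \left(- \frac{1}{430461}\right) + 3 \sqrt{39315}} = \sqrt{\frac{44971586378289}{186507334} \left(- \frac{1}{430461}\right) + 3 \sqrt{39315}} = \sqrt{- \frac{1665614310307}{2973486425962} + 3 \sqrt{39315}}$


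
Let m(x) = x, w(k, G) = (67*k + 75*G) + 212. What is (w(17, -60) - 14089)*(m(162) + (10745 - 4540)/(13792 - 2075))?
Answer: -32827340442/11717 ≈ -2.8017e+6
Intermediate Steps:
w(k, G) = 212 + 67*k + 75*G
(w(17, -60) - 14089)*(m(162) + (10745 - 4540)/(13792 - 2075)) = ((212 + 67*17 + 75*(-60)) - 14089)*(162 + (10745 - 4540)/(13792 - 2075)) = ((212 + 1139 - 4500) - 14089)*(162 + 6205/11717) = (-3149 - 14089)*(162 + 6205*(1/11717)) = -17238*(162 + 6205/11717) = -17238*1904359/11717 = -32827340442/11717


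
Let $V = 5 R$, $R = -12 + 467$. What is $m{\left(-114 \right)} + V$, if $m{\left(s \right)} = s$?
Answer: $2161$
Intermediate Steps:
$R = 455$
$V = 2275$ ($V = 5 \cdot 455 = 2275$)
$m{\left(-114 \right)} + V = -114 + 2275 = 2161$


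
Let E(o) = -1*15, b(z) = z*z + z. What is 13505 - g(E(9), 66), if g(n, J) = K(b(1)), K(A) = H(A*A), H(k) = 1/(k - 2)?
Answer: 27009/2 ≈ 13505.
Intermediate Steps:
b(z) = z + z**2 (b(z) = z**2 + z = z + z**2)
H(k) = 1/(-2 + k)
E(o) = -15
K(A) = 1/(-2 + A**2) (K(A) = 1/(-2 + A*A) = 1/(-2 + A**2))
g(n, J) = 1/2 (g(n, J) = 1/(-2 + (1*(1 + 1))**2) = 1/(-2 + (1*2)**2) = 1/(-2 + 2**2) = 1/(-2 + 4) = 1/2)
13505 - g(E(9), 66) = 13505 - 1*1/2 = 13505 - 1/2 = 27009/2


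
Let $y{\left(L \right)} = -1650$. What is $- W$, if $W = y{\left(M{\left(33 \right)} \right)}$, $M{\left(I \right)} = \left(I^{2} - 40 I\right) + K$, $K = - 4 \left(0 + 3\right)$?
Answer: $1650$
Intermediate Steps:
$K = -12$ ($K = \left(-4\right) 3 = -12$)
$M{\left(I \right)} = -12 + I^{2} - 40 I$ ($M{\left(I \right)} = \left(I^{2} - 40 I\right) - 12 = -12 + I^{2} - 40 I$)
$W = -1650$
$- W = \left(-1\right) \left(-1650\right) = 1650$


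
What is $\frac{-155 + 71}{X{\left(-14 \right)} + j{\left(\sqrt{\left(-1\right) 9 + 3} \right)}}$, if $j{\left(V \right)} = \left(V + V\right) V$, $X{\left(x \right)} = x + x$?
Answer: $\frac{21}{10} \approx 2.1$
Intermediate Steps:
$X{\left(x \right)} = 2 x$
$j{\left(V \right)} = 2 V^{2}$ ($j{\left(V \right)} = 2 V V = 2 V^{2}$)
$\frac{-155 + 71}{X{\left(-14 \right)} + j{\left(\sqrt{\left(-1\right) 9 + 3} \right)}} = \frac{-155 + 71}{2 \left(-14\right) + 2 \left(\sqrt{\left(-1\right) 9 + 3}\right)^{2}} = - \frac{84}{-28 + 2 \left(\sqrt{-9 + 3}\right)^{2}} = - \frac{84}{-28 + 2 \left(\sqrt{-6}\right)^{2}} = - \frac{84}{-28 + 2 \left(i \sqrt{6}\right)^{2}} = - \frac{84}{-28 + 2 \left(-6\right)} = - \frac{84}{-28 - 12} = - \frac{84}{-40} = \left(-84\right) \left(- \frac{1}{40}\right) = \frac{21}{10}$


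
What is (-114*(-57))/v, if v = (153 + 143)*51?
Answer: 1083/2516 ≈ 0.43045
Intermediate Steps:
v = 15096 (v = 296*51 = 15096)
(-114*(-57))/v = -114*(-57)/15096 = 6498*(1/15096) = 1083/2516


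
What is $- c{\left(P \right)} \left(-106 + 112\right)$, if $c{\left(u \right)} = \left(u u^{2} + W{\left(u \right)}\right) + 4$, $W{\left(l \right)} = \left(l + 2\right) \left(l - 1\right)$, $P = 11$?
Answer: $-8790$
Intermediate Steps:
$W{\left(l \right)} = \left(-1 + l\right) \left(2 + l\right)$ ($W{\left(l \right)} = \left(2 + l\right) \left(-1 + l\right) = \left(-1 + l\right) \left(2 + l\right)$)
$c{\left(u \right)} = 2 + u + u^{2} + u^{3}$ ($c{\left(u \right)} = \left(u u^{2} + \left(-2 + u + u^{2}\right)\right) + 4 = \left(u^{3} + \left(-2 + u + u^{2}\right)\right) + 4 = \left(-2 + u + u^{2} + u^{3}\right) + 4 = 2 + u + u^{2} + u^{3}$)
$- c{\left(P \right)} \left(-106 + 112\right) = - \left(2 + 11 + 11^{2} + 11^{3}\right) \left(-106 + 112\right) = - \left(2 + 11 + 121 + 1331\right) 6 = - 1465 \cdot 6 = \left(-1\right) 8790 = -8790$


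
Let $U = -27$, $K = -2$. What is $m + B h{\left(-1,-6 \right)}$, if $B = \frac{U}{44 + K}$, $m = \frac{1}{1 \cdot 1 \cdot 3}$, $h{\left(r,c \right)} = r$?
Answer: $\frac{41}{42} \approx 0.97619$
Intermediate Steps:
$m = \frac{1}{3}$ ($m = \frac{1}{1 \cdot 3} = \frac{1}{3} \approx 0.33333$)
$B = - \frac{9}{14}$ ($B = - \frac{27}{44 - 2} = - \frac{27}{42} = \left(-27\right) \frac{1}{42} = - \frac{9}{14} \approx -0.64286$)
$m + B h{\left(-1,-6 \right)} = \frac{1}{3} - - \frac{9}{14} = \frac{1}{3} + \frac{9}{14} = \frac{41}{42}$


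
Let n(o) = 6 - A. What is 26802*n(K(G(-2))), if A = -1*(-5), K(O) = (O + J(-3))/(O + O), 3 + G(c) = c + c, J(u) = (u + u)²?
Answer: 26802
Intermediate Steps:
J(u) = 4*u² (J(u) = (2*u)² = 4*u²)
G(c) = -3 + 2*c (G(c) = -3 + (c + c) = -3 + 2*c)
K(O) = (36 + O)/(2*O) (K(O) = (O + 4*(-3)²)/(O + O) = (O + 4*9)/((2*O)) = (O + 36)*(1/(2*O)) = (36 + O)*(1/(2*O)) = (36 + O)/(2*O))
A = 5
n(o) = 1 (n(o) = 6 - 1*5 = 6 - 5 = 1)
26802*n(K(G(-2))) = 26802*1 = 26802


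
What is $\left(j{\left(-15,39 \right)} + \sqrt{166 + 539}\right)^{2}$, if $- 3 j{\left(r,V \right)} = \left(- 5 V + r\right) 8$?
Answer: $\left(560 + \sqrt{705}\right)^{2} \approx 3.4404 \cdot 10^{5}$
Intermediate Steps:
$j{\left(r,V \right)} = - \frac{8 r}{3} + \frac{40 V}{3}$ ($j{\left(r,V \right)} = - \frac{\left(- 5 V + r\right) 8}{3} = - \frac{\left(r - 5 V\right) 8}{3} = - \frac{- 40 V + 8 r}{3} = - \frac{8 r}{3} + \frac{40 V}{3}$)
$\left(j{\left(-15,39 \right)} + \sqrt{166 + 539}\right)^{2} = \left(\left(\left(- \frac{8}{3}\right) \left(-15\right) + \frac{40}{3} \cdot 39\right) + \sqrt{166 + 539}\right)^{2} = \left(\left(40 + 520\right) + \sqrt{705}\right)^{2} = \left(560 + \sqrt{705}\right)^{2}$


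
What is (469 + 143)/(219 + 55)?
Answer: 306/137 ≈ 2.2336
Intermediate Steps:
(469 + 143)/(219 + 55) = 612/274 = 612*(1/274) = 306/137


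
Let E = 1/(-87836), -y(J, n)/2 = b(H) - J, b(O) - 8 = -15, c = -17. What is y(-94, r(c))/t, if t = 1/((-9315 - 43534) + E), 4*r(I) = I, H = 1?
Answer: 403857894555/43918 ≈ 9.1957e+6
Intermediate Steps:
b(O) = -7 (b(O) = 8 - 15 = -7)
r(I) = I/4
y(J, n) = 14 + 2*J (y(J, n) = -2*(-7 - J) = 14 + 2*J)
E = -1/87836 ≈ -1.1385e-5
t = -87836/4642044765 (t = 1/((-9315 - 43534) - 1/87836) = 1/(-52849 - 1/87836) = 1/(-4642044765/87836) = -87836/4642044765 ≈ -1.8922e-5)
y(-94, r(c))/t = (14 + 2*(-94))/(-87836/4642044765) = (14 - 188)*(-4642044765/87836) = -174*(-4642044765/87836) = 403857894555/43918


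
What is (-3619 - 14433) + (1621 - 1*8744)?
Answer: -25175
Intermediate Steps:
(-3619 - 14433) + (1621 - 1*8744) = -18052 + (1621 - 8744) = -18052 - 7123 = -25175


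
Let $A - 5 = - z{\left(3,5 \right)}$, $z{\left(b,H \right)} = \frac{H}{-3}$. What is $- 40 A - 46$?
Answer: $- \frac{938}{3} \approx -312.67$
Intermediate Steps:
$z{\left(b,H \right)} = - \frac{H}{3}$ ($z{\left(b,H \right)} = H \left(- \frac{1}{3}\right) = - \frac{H}{3}$)
$A = \frac{20}{3}$ ($A = 5 - \left(- \frac{1}{3}\right) 5 = 5 - - \frac{5}{3} = 5 + \frac{5}{3} = \frac{20}{3} \approx 6.6667$)
$- 40 A - 46 = \left(-40\right) \frac{20}{3} - 46 = - \frac{800}{3} - 46 = - \frac{938}{3}$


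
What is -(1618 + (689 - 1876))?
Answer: -431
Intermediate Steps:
-(1618 + (689 - 1876)) = -(1618 - 1187) = -1*431 = -431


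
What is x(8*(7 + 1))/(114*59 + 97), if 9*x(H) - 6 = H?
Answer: 70/61407 ≈ 0.0011399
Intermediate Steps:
x(H) = 2/3 + H/9
x(8*(7 + 1))/(114*59 + 97) = (2/3 + (8*(7 + 1))/9)/(114*59 + 97) = (2/3 + (8*8)/9)/(6726 + 97) = (2/3 + (1/9)*64)/6823 = (2/3 + 64/9)*(1/6823) = (70/9)*(1/6823) = 70/61407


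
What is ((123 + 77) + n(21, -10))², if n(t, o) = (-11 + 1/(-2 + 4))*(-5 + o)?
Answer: 511225/4 ≈ 1.2781e+5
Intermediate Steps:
n(t, o) = 105/2 - 21*o/2 (n(t, o) = (-11 + 1/2)*(-5 + o) = (-11 + ½)*(-5 + o) = -21*(-5 + o)/2 = 105/2 - 21*o/2)
((123 + 77) + n(21, -10))² = ((123 + 77) + (105/2 - 21/2*(-10)))² = (200 + (105/2 + 105))² = (200 + 315/2)² = (715/2)² = 511225/4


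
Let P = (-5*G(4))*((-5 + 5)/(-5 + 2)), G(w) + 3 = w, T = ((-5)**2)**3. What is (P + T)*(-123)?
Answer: -1921875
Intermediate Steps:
T = 15625 (T = 25**3 = 15625)
G(w) = -3 + w
P = 0 (P = (-5*(-3 + 4))*((-5 + 5)/(-5 + 2)) = (-5*1)*(0/(-3)) = -0*(-1)/3 = -5*0 = 0)
(P + T)*(-123) = (0 + 15625)*(-123) = 15625*(-123) = -1921875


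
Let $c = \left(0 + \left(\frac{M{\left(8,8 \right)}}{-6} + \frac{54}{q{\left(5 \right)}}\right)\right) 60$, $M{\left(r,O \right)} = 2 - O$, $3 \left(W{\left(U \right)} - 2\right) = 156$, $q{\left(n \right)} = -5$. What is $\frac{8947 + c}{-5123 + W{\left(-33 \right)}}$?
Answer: $- \frac{8359}{5069} \approx -1.649$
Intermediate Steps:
$W{\left(U \right)} = 54$ ($W{\left(U \right)} = 2 + \frac{1}{3} \cdot 156 = 2 + 52 = 54$)
$c = -588$ ($c = \left(0 + \left(\frac{2 - 8}{-6} + \frac{54}{-5}\right)\right) 60 = \left(0 + \left(\left(2 - 8\right) \left(- \frac{1}{6}\right) + 54 \left(- \frac{1}{5}\right)\right)\right) 60 = \left(0 - \frac{49}{5}\right) 60 = \left(- \frac{49}{5}\right) 60 = -588$)
$\frac{8947 + c}{-5123 + W{\left(-33 \right)}} = \frac{8947 - 588}{-5123 + 54} = \frac{8359}{-5069} = 8359 \left(- \frac{1}{5069}\right) = - \frac{8359}{5069}$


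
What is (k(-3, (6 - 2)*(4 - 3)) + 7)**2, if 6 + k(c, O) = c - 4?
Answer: 36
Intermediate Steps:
k(c, O) = -10 + c (k(c, O) = -6 + (c - 4) = -6 + (-4 + c) = -10 + c)
(k(-3, (6 - 2)*(4 - 3)) + 7)**2 = ((-10 - 3) + 7)**2 = (-13 + 7)**2 = (-6)**2 = 36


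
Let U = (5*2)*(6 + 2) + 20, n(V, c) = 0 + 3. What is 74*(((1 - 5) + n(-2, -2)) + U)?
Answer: 7326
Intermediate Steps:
n(V, c) = 3
U = 100 (U = 10*8 + 20 = 80 + 20 = 100)
74*(((1 - 5) + n(-2, -2)) + U) = 74*(((1 - 5) + 3) + 100) = 74*((-4 + 3) + 100) = 74*(-1 + 100) = 74*99 = 7326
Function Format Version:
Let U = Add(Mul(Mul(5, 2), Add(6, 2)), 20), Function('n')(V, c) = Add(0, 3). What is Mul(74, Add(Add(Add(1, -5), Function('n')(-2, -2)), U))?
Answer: 7326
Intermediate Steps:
Function('n')(V, c) = 3
U = 100 (U = Add(Mul(10, 8), 20) = Add(80, 20) = 100)
Mul(74, Add(Add(Add(1, -5), Function('n')(-2, -2)), U)) = Mul(74, Add(Add(Add(1, -5), 3), 100)) = Mul(74, Add(Add(-4, 3), 100)) = Mul(74, Add(-1, 100)) = Mul(74, 99) = 7326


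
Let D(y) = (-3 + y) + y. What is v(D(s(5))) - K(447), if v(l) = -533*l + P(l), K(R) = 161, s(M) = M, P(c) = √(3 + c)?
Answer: -3892 + √10 ≈ -3888.8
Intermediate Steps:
D(y) = -3 + 2*y
v(l) = √(3 + l) - 533*l (v(l) = -533*l + √(3 + l) = √(3 + l) - 533*l)
v(D(s(5))) - K(447) = (√(3 + (-3 + 2*5)) - 533*(-3 + 2*5)) - 1*161 = (√(3 + (-3 + 10)) - 533*(-3 + 10)) - 161 = (√(3 + 7) - 533*7) - 161 = (√10 - 3731) - 161 = (-3731 + √10) - 161 = -3892 + √10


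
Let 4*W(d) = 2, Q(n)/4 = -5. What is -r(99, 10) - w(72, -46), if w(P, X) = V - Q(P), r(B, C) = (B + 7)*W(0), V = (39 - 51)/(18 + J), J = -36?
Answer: -221/3 ≈ -73.667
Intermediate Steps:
Q(n) = -20 (Q(n) = 4*(-5) = -20)
W(d) = ½ (W(d) = (¼)*2 = ½)
V = ⅔ (V = (39 - 51)/(18 - 36) = -12/(-18) = -12*(-1/18) = ⅔ ≈ 0.66667)
r(B, C) = 7/2 + B/2 (r(B, C) = (B + 7)*(½) = (7 + B)*(½) = 7/2 + B/2)
w(P, X) = 62/3 (w(P, X) = ⅔ - 1*(-20) = ⅔ + 20 = 62/3)
-r(99, 10) - w(72, -46) = -(7/2 + (½)*99) - 1*62/3 = -(7/2 + 99/2) - 62/3 = -1*53 - 62/3 = -53 - 62/3 = -221/3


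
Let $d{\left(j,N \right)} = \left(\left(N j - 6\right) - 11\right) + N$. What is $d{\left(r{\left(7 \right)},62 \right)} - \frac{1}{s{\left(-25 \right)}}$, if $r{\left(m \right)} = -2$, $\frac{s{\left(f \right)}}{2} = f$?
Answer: $- \frac{3949}{50} \approx -78.98$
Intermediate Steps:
$s{\left(f \right)} = 2 f$
$d{\left(j,N \right)} = -17 + N + N j$ ($d{\left(j,N \right)} = \left(\left(-6 + N j\right) - 11\right) + N = \left(-17 + N j\right) + N = -17 + N + N j$)
$d{\left(r{\left(7 \right)},62 \right)} - \frac{1}{s{\left(-25 \right)}} = \left(-17 + 62 + 62 \left(-2\right)\right) - \frac{1}{2 \left(-25\right)} = \left(-17 + 62 - 124\right) - \frac{1}{-50} = -79 - - \frac{1}{50} = -79 + \frac{1}{50} = - \frac{3949}{50}$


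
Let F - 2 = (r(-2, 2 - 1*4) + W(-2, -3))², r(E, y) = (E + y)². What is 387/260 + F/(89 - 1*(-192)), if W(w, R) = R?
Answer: 153207/73060 ≈ 2.0970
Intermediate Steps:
F = 171 (F = 2 + ((-2 + (2 - 1*4))² - 3)² = 2 + ((-2 + (2 - 4))² - 3)² = 2 + ((-2 - 2)² - 3)² = 2 + ((-4)² - 3)² = 2 + (16 - 3)² = 2 + 13² = 2 + 169 = 171)
387/260 + F/(89 - 1*(-192)) = 387/260 + 171/(89 - 1*(-192)) = 387*(1/260) + 171/(89 + 192) = 387/260 + 171/281 = 153207/73060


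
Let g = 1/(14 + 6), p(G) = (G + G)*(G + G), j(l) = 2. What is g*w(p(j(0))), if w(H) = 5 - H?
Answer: -11/20 ≈ -0.55000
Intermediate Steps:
p(G) = 4*G² (p(G) = (2*G)*(2*G) = 4*G²)
g = 1/20 ≈ 0.050000
g*w(p(j(0))) = (5 - 4*2²)/20 = (5 - 4*4)/20 = (5 - 1*16)/20 = (5 - 16)/20 = (1/20)*(-11) = -11/20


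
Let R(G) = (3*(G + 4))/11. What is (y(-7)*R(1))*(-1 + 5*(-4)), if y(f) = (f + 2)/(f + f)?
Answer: -225/22 ≈ -10.227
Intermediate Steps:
R(G) = 12/11 + 3*G/11 (R(G) = (3*(4 + G))*(1/11) = (12 + 3*G)*(1/11) = 12/11 + 3*G/11)
y(f) = (2 + f)/(2*f) (y(f) = (2 + f)/((2*f)) = (2 + f)*(1/(2*f)) = (2 + f)/(2*f))
(y(-7)*R(1))*(-1 + 5*(-4)) = (((½)*(2 - 7)/(-7))*(12/11 + (3/11)*1))*(-1 + 5*(-4)) = (((½)*(-⅐)*(-5))*(12/11 + 3/11))*(-1 - 20) = ((5/14)*(15/11))*(-21) = (75/154)*(-21) = -225/22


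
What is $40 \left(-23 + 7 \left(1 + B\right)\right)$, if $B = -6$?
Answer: $-2320$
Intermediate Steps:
$40 \left(-23 + 7 \left(1 + B\right)\right) = 40 \left(-23 + 7 \left(1 - 6\right)\right) = 40 \left(-23 + 7 \left(-5\right)\right) = 40 \left(-23 - 35\right) = 40 \left(-58\right) = -2320$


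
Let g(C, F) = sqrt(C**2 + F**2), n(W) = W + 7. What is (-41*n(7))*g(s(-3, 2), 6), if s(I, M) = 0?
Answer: -3444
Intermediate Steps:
n(W) = 7 + W
(-41*n(7))*g(s(-3, 2), 6) = (-41*(7 + 7))*sqrt(0**2 + 6**2) = (-41*14)*sqrt(0 + 36) = -574*sqrt(36) = -574*6 = -3444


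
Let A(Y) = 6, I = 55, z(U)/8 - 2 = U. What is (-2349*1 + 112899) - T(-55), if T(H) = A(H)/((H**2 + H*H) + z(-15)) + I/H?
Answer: 109556040/991 ≈ 1.1055e+5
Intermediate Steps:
z(U) = 16 + 8*U
T(H) = 6/(-104 + 2*H**2) + 55/H (T(H) = 6/((H**2 + H*H) + (16 + 8*(-15))) + 55/H = 6/((H**2 + H**2) + (16 - 120)) + 55/H = 6/(2*H**2 - 104) + 55/H = 6/(-104 + 2*H**2) + 55/H)
(-2349*1 + 112899) - T(-55) = (-2349*1 + 112899) - (-2860 + 3*(-55) + 55*(-55)**2)/((-55)*(-52 + (-55)**2)) = (-2349 + 112899) - (-1)*(-2860 - 165 + 55*3025)/(55*(-52 + 3025)) = 110550 - (-1)*(-2860 - 165 + 166375)/(55*2973) = 110550 - (-1)*163350/(55*2973) = 110550 - 1*(-990/991) = 110550 + 990/991 = 109556040/991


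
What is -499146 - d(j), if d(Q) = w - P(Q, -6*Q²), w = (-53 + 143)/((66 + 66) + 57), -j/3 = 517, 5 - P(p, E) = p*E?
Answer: -470127462997/21 ≈ -2.2387e+10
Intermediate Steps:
P(p, E) = 5 - E*p (P(p, E) = 5 - p*E = 5 - E*p)
j = -1551 (j = -3*517 = -1551)
w = 10/21 (w = 90/(132 + 57) = 90/189 = 90*(1/189) = 10/21 ≈ 0.47619)
d(Q) = -95/21 - 6*Q³ (d(Q) = 10/21 - (5 - (-6*Q²)*Q) = 10/21 - (5 + 6*Q³) = 10/21 + (-5 - 6*Q³) = -95/21 - 6*Q³)
-499146 - d(j) = -499146 - (-95/21 - 6*(-1551)³) = -499146 - (-95/21 - 6*(-3731087151)) = -499146 - (-95/21 + 22386522906) = -499146 - 1*470116980931/21 = -499146 - 470116980931/21 = -470127462997/21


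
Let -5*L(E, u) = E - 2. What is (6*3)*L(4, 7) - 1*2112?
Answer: -10596/5 ≈ -2119.2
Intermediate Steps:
L(E, u) = ⅖ - E/5 (L(E, u) = -(E - 2)/5 = -(-2 + E)/5 = ⅖ - E/5)
(6*3)*L(4, 7) - 1*2112 = (6*3)*(⅖ - ⅕*4) - 1*2112 = 18*(⅖ - ⅘) - 2112 = 18*(-⅖) - 2112 = -36/5 - 2112 = -10596/5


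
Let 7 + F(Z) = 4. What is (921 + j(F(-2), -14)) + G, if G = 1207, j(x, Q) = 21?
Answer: 2149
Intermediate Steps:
F(Z) = -3 (F(Z) = -7 + 4 = -3)
(921 + j(F(-2), -14)) + G = (921 + 21) + 1207 = 942 + 1207 = 2149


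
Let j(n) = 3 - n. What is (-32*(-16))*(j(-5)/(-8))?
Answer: -512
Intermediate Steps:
(-32*(-16))*(j(-5)/(-8)) = (-32*(-16))*((3 - 1*(-5))/(-8)) = 512*((3 + 5)*(-⅛)) = 512*(8*(-⅛)) = 512*(-1) = -512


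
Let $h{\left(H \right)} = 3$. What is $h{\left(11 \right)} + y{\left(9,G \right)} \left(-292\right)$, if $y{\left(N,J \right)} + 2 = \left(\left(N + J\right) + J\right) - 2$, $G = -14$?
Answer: $6719$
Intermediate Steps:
$y{\left(N,J \right)} = -4 + N + 2 J$ ($y{\left(N,J \right)} = -2 - \left(2 - N - 2 J\right) = -2 + \left(-2 + N + 2 J\right) = -4 + N + 2 J$)
$h{\left(11 \right)} + y{\left(9,G \right)} \left(-292\right) = 3 + \left(-4 + 9 + 2 \left(-14\right)\right) \left(-292\right) = 3 + \left(-4 + 9 - 28\right) \left(-292\right) = 3 - -6716 = 3 + 6716 = 6719$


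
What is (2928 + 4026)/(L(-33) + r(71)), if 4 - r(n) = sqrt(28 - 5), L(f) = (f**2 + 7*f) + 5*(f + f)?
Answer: 3699528/283001 + 6954*sqrt(23)/283001 ≈ 13.190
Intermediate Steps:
L(f) = f**2 + 17*f (L(f) = (f**2 + 7*f) + 5*(2*f) = (f**2 + 7*f) + 10*f = f**2 + 17*f)
r(n) = 4 - sqrt(23) (r(n) = 4 - sqrt(28 - 5) = 4 - sqrt(23))
(2928 + 4026)/(L(-33) + r(71)) = (2928 + 4026)/(-33*(17 - 33) + (4 - sqrt(23))) = 6954/(-33*(-16) + (4 - sqrt(23))) = 6954/(528 + (4 - sqrt(23))) = 6954/(532 - sqrt(23))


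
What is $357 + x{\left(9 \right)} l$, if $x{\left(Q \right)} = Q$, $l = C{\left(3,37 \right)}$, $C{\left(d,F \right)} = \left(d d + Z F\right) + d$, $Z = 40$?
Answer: $13785$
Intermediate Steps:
$C{\left(d,F \right)} = d + d^{2} + 40 F$ ($C{\left(d,F \right)} = \left(d d + 40 F\right) + d = \left(d^{2} + 40 F\right) + d = d + d^{2} + 40 F$)
$l = 1492$ ($l = 3 + 3^{2} + 40 \cdot 37 = 3 + 9 + 1480 = 1492$)
$357 + x{\left(9 \right)} l = 357 + 9 \cdot 1492 = 357 + 13428 = 13785$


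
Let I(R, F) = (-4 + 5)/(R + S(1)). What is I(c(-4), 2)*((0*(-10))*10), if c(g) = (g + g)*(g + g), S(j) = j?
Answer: 0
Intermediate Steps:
c(g) = 4*g**2 (c(g) = (2*g)*(2*g) = 4*g**2)
I(R, F) = 1/(1 + R) (I(R, F) = (-4 + 5)/(R + 1) = 1/(1 + R))
I(c(-4), 2)*((0*(-10))*10) = ((0*(-10))*10)/(1 + 4*(-4)**2) = (0*10)/(1 + 4*16) = 0/(1 + 64) = 0/65 = (1/65)*0 = 0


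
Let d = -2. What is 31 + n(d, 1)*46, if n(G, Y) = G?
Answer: -61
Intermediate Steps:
31 + n(d, 1)*46 = 31 - 2*46 = 31 - 92 = -61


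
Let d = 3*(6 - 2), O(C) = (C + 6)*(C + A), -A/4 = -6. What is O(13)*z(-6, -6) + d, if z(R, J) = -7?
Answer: -4909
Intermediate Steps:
A = 24 (A = -4*(-6) = 24)
O(C) = (6 + C)*(24 + C) (O(C) = (C + 6)*(C + 24) = (6 + C)*(24 + C))
d = 12 (d = 3*4 = 12)
O(13)*z(-6, -6) + d = (144 + 13**2 + 30*13)*(-7) + 12 = (144 + 169 + 390)*(-7) + 12 = 703*(-7) + 12 = -4921 + 12 = -4909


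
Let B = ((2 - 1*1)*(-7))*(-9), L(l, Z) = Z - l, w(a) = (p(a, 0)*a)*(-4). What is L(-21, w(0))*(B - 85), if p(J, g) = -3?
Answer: -462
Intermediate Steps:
w(a) = 12*a (w(a) = -3*a*(-4) = 12*a)
B = 63 (B = ((2 - 1)*(-7))*(-9) = (1*(-7))*(-9) = -7*(-9) = 63)
L(-21, w(0))*(B - 85) = (12*0 - 1*(-21))*(63 - 85) = (0 + 21)*(-22) = 21*(-22) = -462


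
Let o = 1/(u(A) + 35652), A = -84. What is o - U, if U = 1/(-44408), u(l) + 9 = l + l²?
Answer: 87023/1892446920 ≈ 4.5984e-5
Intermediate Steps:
u(l) = -9 + l + l² (u(l) = -9 + (l + l²) = -9 + l + l²)
o = 1/42615 (o = 1/((-9 - 84 + (-84)²) + 35652) = 1/((-9 - 84 + 7056) + 35652) = 1/(6963 + 35652) = 1/42615 ≈ 2.3466e-5)
U = -1/44408 ≈ -2.2518e-5
o - U = 1/42615 - 1*(-1/44408) = 1/42615 + 1/44408 = 87023/1892446920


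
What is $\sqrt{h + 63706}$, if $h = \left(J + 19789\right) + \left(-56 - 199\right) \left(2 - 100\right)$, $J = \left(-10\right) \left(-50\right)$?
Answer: $\sqrt{108985} \approx 330.13$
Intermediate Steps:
$J = 500$
$h = 45279$ ($h = \left(500 + 19789\right) + \left(-56 - 199\right) \left(2 - 100\right) = 20289 - -24990 = 20289 + 24990 = 45279$)
$\sqrt{h + 63706} = \sqrt{45279 + 63706} = \sqrt{108985}$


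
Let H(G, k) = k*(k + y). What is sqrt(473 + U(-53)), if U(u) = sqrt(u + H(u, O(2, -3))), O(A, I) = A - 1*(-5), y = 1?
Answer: sqrt(473 + sqrt(3)) ≈ 21.788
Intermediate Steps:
O(A, I) = 5 + A (O(A, I) = A + 5 = 5 + A)
H(G, k) = k*(1 + k) (H(G, k) = k*(k + 1) = k*(1 + k))
U(u) = sqrt(56 + u) (U(u) = sqrt(u + (5 + 2)*(1 + (5 + 2))) = sqrt(u + 7*(1 + 7)) = sqrt(u + 7*8) = sqrt(u + 56) = sqrt(56 + u))
sqrt(473 + U(-53)) = sqrt(473 + sqrt(56 - 53)) = sqrt(473 + sqrt(3))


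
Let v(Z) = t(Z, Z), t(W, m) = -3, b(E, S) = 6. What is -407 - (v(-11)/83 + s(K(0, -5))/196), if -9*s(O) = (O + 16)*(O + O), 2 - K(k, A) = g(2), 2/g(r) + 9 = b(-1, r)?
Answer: -19149470/47061 ≈ -406.91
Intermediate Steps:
g(r) = -⅔ (g(r) = 2/(-9 + 6) = 2/(-3) = 2*(-⅓) = -⅔)
K(k, A) = 8/3 (K(k, A) = 2 - 1*(-⅔) = 2 + ⅔ = 8/3)
v(Z) = -3
s(O) = -2*O*(16 + O)/9 (s(O) = -(O + 16)*(O + O)/9 = -(16 + O)*2*O/9 = -2*O*(16 + O)/9)
-407 - (v(-11)/83 + s(K(0, -5))/196) = -407 - (-3/83 - 2/9*8/3*(16 + 8/3)/196) = -407 - (-3*1/83 - 2/9*8/3*56/3*(1/196)) = -407 - (-3/83 - 896/81*1/196) = -407 - (-3/83 - 32/567) = -407 - 1*(-4357/47061) = -407 + 4357/47061 = -19149470/47061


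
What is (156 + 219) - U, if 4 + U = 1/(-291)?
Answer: 110290/291 ≈ 379.00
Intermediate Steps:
U = -1165/291 (U = -4 + 1/(-291) = -4 - 1/291 = -1165/291 ≈ -4.0034)
(156 + 219) - U = (156 + 219) - 1*(-1165/291) = 375 + 1165/291 = 110290/291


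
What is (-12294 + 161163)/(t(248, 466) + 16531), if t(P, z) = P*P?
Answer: 148869/78035 ≈ 1.9077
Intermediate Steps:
t(P, z) = P²
(-12294 + 161163)/(t(248, 466) + 16531) = (-12294 + 161163)/(248² + 16531) = 148869/(61504 + 16531) = 148869/78035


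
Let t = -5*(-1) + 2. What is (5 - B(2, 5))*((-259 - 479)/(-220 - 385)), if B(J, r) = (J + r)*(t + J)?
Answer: -42804/605 ≈ -70.750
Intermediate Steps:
t = 7 (t = 5 + 2 = 7)
B(J, r) = (7 + J)*(J + r) (B(J, r) = (J + r)*(7 + J) = (7 + J)*(J + r))
(5 - B(2, 5))*((-259 - 479)/(-220 - 385)) = (5 - (2² + 7*2 + 7*5 + 2*5))*((-259 - 479)/(-220 - 385)) = (5 - (4 + 14 + 35 + 10))*(-738/(-605)) = (5 - 1*63)*(-738*(-1/605)) = (5 - 63)*(738/605) = -58*738/605 = -42804/605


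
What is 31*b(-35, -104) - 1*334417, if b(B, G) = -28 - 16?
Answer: -335781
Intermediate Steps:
b(B, G) = -44
31*b(-35, -104) - 1*334417 = 31*(-44) - 1*334417 = -1364 - 334417 = -335781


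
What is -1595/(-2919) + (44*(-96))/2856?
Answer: -6611/7089 ≈ -0.93257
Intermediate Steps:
-1595/(-2919) + (44*(-96))/2856 = -1595*(-1/2919) - 4224*1/2856 = 1595/2919 - 176/119 = -6611/7089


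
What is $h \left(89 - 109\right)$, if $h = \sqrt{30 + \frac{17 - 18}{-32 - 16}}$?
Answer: $- \frac{5 \sqrt{4323}}{3} \approx -109.58$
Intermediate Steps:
$h = \frac{\sqrt{4323}}{12}$ ($h = \sqrt{30 - \frac{1}{-48}} = \sqrt{30 - - \frac{1}{48}} = \sqrt{30 + \frac{1}{48}} = \sqrt{\frac{1441}{48}} = \frac{\sqrt{4323}}{12} \approx 5.4791$)
$h \left(89 - 109\right) = \frac{\sqrt{4323}}{12} \left(89 - 109\right) = \frac{\sqrt{4323}}{12} \left(-20\right) = - \frac{5 \sqrt{4323}}{3}$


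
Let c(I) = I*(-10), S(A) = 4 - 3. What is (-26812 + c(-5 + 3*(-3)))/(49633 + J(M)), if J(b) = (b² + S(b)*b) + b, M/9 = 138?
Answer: -26672/1594681 ≈ -0.016726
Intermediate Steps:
S(A) = 1
c(I) = -10*I
M = 1242 (M = 9*138 = 1242)
J(b) = b² + 2*b (J(b) = (b² + 1*b) + b = (b² + b) + b = (b + b²) + b = b² + 2*b)
(-26812 + c(-5 + 3*(-3)))/(49633 + J(M)) = (-26812 - 10*(-5 + 3*(-3)))/(49633 + 1242*(2 + 1242)) = (-26812 - 10*(-5 - 9))/(49633 + 1242*1244) = (-26812 - 10*(-14))/(49633 + 1545048) = (-26812 + 140)/1594681 = -26672*1/1594681 = -26672/1594681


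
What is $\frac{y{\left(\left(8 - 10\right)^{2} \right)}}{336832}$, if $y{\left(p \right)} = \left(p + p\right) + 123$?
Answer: $\frac{131}{336832} \approx 0.00038892$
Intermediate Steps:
$y{\left(p \right)} = 123 + 2 p$ ($y{\left(p \right)} = 2 p + 123 = 123 + 2 p$)
$\frac{y{\left(\left(8 - 10\right)^{2} \right)}}{336832} = \frac{123 + 2 \left(8 - 10\right)^{2}}{336832} = \left(123 + 2 \left(-2\right)^{2}\right) \frac{1}{336832} = \left(123 + 2 \cdot 4\right) \frac{1}{336832} = \left(123 + 8\right) \frac{1}{336832} = 131 \cdot \frac{1}{336832} = \frac{131}{336832}$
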